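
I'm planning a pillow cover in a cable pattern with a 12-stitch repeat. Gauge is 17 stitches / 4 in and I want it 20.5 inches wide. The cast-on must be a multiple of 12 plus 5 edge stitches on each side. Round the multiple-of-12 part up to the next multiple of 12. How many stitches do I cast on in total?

17 / 4 = 4.25 sts per inch.
20.5 × 4.25 = 87.12 sts.
Less 10 edge sts → 77.12 for the repeat.
Next multiple of 12: 84.
Add back 10 edge sts → 94.

94 stitches.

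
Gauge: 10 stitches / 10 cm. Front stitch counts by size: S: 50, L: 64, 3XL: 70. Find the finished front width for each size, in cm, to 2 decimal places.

10/10 = 1 sts per cm.
S: 50 / 1 = 50.000 → 50.00 cm.
L: 64 / 1 = 64.000 → 64.00 cm.
3XL: 70 / 1 = 70.000 → 70.00 cm.

S 50.00 cm; L 64.00 cm; 3XL 70.00 cm.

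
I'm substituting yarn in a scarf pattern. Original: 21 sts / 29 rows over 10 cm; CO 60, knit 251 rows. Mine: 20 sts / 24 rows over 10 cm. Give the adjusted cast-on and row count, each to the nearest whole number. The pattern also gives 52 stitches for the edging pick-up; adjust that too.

Stitches: 60 × 20/21 = 57.14 → 57.
Rows: 251 × 24/29 = 207.72 → 208.
edging pick-up: 52 × 20/21 = 49.52 → 50.

Cast on 57 stitches; work 208 rows; edging pick-up 50 stitches.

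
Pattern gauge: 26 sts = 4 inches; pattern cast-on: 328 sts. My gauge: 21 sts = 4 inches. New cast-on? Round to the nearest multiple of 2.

264 stitches.

Scale factor = 21 / 26 = 0.808.
328 × 21 / 26 = 264.92 sts.
→ 264 sts.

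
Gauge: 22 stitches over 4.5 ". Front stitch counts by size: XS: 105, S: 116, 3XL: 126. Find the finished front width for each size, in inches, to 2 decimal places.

XS 21.48 inches; S 23.73 inches; 3XL 25.77 inches.

22/4.5 = 4.889 sts per in.
XS: 105 / 4.889 = 21.477 → 21.48 in.
S: 116 / 4.889 = 23.727 → 23.73 in.
3XL: 126 / 4.889 = 25.773 → 25.77 in.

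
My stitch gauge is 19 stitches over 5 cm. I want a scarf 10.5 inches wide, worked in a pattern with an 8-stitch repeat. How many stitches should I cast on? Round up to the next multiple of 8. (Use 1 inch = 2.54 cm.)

10.5 in = 10.5 × 2.54 = 26.67 cm.
19 / 5 = 3.8 sts/cm.
26.67 × 3.8 = 101.35 sts.
→ 104.

Cast on 104 stitches.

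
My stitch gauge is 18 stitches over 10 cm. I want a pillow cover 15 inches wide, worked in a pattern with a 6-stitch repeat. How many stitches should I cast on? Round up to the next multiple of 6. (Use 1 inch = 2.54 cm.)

CO 72 sts.

15 in = 15 × 2.54 = 38.10 cm.
18 / 10 = 1.8 sts/cm.
38.10 × 1.8 = 68.58 sts.
→ 72.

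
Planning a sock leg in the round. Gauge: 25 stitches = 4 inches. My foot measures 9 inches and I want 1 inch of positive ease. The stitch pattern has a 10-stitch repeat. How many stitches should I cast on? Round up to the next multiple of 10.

70 stitches.

Finished = 9 + 1 = 10 inches.
25 / 4 = 6.25 sts/in.
10 × 6.25 = 62.50 sts.
Next multiple of 10: 70.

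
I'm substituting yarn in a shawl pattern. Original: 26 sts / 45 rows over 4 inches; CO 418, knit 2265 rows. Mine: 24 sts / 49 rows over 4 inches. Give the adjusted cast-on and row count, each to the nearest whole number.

Stitches: 418 × 24/26 = 385.85 → 386.
Rows: 2265 × 49/45 = 2466.33 → 2466.

Cast on 386 stitches; work 2466 rows.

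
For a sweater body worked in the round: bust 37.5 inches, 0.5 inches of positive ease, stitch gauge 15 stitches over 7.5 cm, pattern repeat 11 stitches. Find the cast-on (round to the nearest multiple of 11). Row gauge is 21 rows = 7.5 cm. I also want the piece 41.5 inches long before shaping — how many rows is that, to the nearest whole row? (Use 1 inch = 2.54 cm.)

Cast on 198 stitches; work 295 rows.

Finished = 37.5 + 0.5 = 38 inches.
38 inches × 2.54 = 96.52 cm.
15/7.5 = 2 sts per cm; 96.52 × 2 = 193.04 sts.
Nearest multiple of 11 → 198.
41.5 inches = 105.41 cm; × 2.8 = 295.15 → 295 rows.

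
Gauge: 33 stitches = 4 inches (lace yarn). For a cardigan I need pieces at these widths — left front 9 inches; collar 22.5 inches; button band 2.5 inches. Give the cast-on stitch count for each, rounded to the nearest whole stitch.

left front 74; collar 186; button band 21.

Rate = 33/4 = 8.25 sts per in.
left front: 9 × 8.25 = 74.25 → 74.
collar: 22.5 × 8.25 = 185.62 → 186.
button band: 2.5 × 8.25 = 20.62 → 21.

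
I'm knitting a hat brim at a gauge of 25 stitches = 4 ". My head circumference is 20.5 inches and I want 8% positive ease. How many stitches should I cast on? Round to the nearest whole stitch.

138 stitches.

Finished = 20.5 × 1.08 = 22.14 in.
25 / 4 = 6.25 sts per inch.
22.14 × 6.25 = 138.38 sts.
→ 138 sts.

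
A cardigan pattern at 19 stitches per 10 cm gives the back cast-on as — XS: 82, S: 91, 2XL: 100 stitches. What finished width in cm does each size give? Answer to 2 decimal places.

19/10 = 1.9 sts per cm.
XS: 82 / 1.9 = 43.158 → 43.16 cm.
S: 91 / 1.9 = 47.895 → 47.89 cm.
2XL: 100 / 1.9 = 52.632 → 52.63 cm.

XS 43.16 cm; S 47.89 cm; 2XL 52.63 cm.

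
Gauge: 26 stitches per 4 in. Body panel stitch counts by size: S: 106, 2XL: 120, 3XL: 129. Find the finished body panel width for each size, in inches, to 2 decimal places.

26/4 = 6.5 sts per in.
S: 106 / 6.5 = 16.308 → 16.31 in.
2XL: 120 / 6.5 = 18.462 → 18.46 in.
3XL: 129 / 6.5 = 19.846 → 19.85 in.

S 16.31 inches; 2XL 18.46 inches; 3XL 19.85 inches.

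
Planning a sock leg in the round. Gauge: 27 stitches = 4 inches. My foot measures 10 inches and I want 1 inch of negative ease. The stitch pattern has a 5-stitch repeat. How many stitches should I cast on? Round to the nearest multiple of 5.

Cast on 60 stitches.

Finished = 10 − 1 = 9 inches.
27 / 4 = 6.75 sts/in.
9 × 6.75 = 60.75 sts.
Nearest multiple of 5: 60.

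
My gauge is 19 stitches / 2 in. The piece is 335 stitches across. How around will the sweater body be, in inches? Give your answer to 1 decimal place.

35.3 inches.

19 stitches / 2 inch = 9.5 stitches per inch.
335 / 9.5 = 35.26 inches.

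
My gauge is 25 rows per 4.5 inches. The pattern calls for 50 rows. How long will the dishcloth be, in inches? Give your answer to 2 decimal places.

9.00 inches.

25 rows / 4.5 inch = 5.556 rows per inch.
50 / 5.556 = 9.000 inches.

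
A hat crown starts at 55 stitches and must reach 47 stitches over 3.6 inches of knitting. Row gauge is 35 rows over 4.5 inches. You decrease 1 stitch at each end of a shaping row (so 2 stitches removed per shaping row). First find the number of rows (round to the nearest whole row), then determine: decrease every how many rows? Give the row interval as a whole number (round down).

Decrease every 7th row.

Rows = 3.6 × 7.778 = 28.0 → 28 rows.
Stitches to remove: 8 → 4 shaping rows (at 2 st each).
28 / 4 = 7.00 → every 7 rows.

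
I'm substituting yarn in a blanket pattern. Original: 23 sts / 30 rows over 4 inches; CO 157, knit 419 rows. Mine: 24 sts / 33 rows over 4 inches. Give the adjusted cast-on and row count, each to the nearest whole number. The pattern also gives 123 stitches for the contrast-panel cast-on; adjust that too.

Stitches: 157 × 24/23 = 163.83 → 164.
Rows: 419 × 33/30 = 460.90 → 461.
contrast-panel cast-on: 123 × 24/23 = 128.35 → 128.

Cast on 164 stitches; work 461 rows; contrast-panel cast-on 128 stitches.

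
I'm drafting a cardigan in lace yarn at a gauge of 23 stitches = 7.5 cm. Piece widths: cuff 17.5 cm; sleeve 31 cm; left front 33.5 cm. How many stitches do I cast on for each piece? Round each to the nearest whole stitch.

Rate = 23/7.5 = 3.067 sts per cm.
cuff: 17.5 × 3.067 = 53.67 → 54.
sleeve: 31 × 3.067 = 95.07 → 95.
left front: 33.5 × 3.067 = 102.73 → 103.

cuff 54; sleeve 95; left front 103.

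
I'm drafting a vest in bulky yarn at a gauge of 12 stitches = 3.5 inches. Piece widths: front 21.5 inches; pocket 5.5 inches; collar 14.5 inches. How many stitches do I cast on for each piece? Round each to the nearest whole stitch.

Rate = 12/3.5 = 3.429 sts per in.
front: 21.5 × 3.429 = 73.71 → 74.
pocket: 5.5 × 3.429 = 18.86 → 19.
collar: 14.5 × 3.429 = 49.71 → 50.

front 74; pocket 19; collar 50.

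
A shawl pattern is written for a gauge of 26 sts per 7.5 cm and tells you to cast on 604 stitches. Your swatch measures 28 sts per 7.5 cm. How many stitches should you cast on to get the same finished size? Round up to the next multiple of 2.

652 stitches.

Scale factor = 28 / 26 = 1.077.
604 × 28 / 26 = 650.46 sts.
→ 652 sts.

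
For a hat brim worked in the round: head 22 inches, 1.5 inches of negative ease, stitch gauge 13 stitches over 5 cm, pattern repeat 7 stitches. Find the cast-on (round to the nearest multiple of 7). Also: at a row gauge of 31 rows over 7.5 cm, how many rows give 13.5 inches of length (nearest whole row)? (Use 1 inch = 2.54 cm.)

Finished = 22 − 1.5 = 20.5 inches.
20.5 inches × 2.54 = 52.07 cm.
13/5 = 2.6 sts per cm; 52.07 × 2.6 = 135.38 sts.
Nearest multiple of 7 → 133.
13.5 inches = 34.29 cm; × 4.133 = 141.73 → 142 rows.

Cast on 133 stitches; work 142 rows.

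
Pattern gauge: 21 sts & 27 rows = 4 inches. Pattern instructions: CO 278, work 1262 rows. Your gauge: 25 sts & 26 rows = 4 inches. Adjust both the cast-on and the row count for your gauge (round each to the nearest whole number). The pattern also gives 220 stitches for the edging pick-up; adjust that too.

Stitches: 278 × 25/21 = 330.95 → 331.
Rows: 1262 × 26/27 = 1215.26 → 1215.
edging pick-up: 220 × 25/21 = 261.90 → 262.

Cast on 331 stitches; work 1215 rows; edging pick-up 262 stitches.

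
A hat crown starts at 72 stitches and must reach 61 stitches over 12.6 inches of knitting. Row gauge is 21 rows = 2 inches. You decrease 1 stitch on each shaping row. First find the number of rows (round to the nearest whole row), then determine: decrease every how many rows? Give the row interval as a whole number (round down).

Rows = 12.6 × 10.5 = 132.3 → 132 rows.
Stitches to remove: 11 → 11 shaping rows (at 1 st each).
132 / 11 = 12.00 → every 12 rows.

Decrease every 12th row.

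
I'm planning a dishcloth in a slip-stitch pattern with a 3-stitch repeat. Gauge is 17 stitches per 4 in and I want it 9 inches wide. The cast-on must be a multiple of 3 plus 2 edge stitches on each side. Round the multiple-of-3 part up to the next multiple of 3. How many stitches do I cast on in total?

40 stitches.

17 / 4 = 4.25 sts per inch.
9 × 4.25 = 38.25 sts.
Less 4 edge sts → 34.25 for the repeat.
Next multiple of 3: 36.
Add back 4 edge sts → 40.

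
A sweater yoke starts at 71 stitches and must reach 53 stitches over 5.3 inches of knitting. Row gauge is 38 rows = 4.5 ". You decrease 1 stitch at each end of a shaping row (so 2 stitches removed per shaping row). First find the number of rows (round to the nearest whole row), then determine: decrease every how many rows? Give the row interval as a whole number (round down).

Decrease every 5th row.

Rows = 5.3 × 8.444 = 44.8 → 45 rows.
Stitches to remove: 18 → 9 shaping rows (at 2 st each).
45 / 9 = 5.00 → every 5 rows.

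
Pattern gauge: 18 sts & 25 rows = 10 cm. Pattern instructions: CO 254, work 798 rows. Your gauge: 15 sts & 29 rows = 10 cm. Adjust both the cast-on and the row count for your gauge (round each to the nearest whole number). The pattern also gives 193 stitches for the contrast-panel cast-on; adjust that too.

Cast on 212 stitches; work 926 rows; contrast-panel cast-on 161 stitches.

Stitches: 254 × 15/18 = 211.67 → 212.
Rows: 798 × 29/25 = 925.68 → 926.
contrast-panel cast-on: 193 × 15/18 = 160.83 → 161.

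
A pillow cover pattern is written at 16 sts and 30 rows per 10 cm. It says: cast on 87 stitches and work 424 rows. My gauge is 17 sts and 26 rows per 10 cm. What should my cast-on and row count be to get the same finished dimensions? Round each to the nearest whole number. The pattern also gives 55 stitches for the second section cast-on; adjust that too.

Stitches: 87 × 17/16 = 92.44 → 92.
Rows: 424 × 26/30 = 367.47 → 367.
second section cast-on: 55 × 17/16 = 58.44 → 58.

Cast on 92 stitches; work 367 rows; second section cast-on 58 stitches.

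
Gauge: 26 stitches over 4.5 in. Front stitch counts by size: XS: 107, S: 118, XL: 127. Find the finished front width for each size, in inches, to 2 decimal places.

XS 18.52 inches; S 20.42 inches; XL 21.98 inches.

26/4.5 = 5.778 sts per in.
XS: 107 / 5.778 = 18.519 → 18.52 in.
S: 118 / 5.778 = 20.423 → 20.42 in.
XL: 127 / 5.778 = 21.981 → 21.98 in.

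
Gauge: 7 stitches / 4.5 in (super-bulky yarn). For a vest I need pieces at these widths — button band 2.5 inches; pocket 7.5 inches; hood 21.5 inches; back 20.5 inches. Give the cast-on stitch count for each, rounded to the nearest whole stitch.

Rate = 7/4.5 = 1.556 sts per in.
button band: 2.5 × 1.556 = 3.89 → 4.
pocket: 7.5 × 1.556 = 11.67 → 12.
hood: 21.5 × 1.556 = 33.44 → 33.
back: 20.5 × 1.556 = 31.89 → 32.

button band 4; pocket 12; hood 33; back 32.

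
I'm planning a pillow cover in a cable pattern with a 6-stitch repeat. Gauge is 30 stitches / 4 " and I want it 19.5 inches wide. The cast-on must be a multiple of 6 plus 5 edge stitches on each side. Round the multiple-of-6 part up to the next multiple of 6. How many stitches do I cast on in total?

30 / 4 = 7.5 sts per inch.
19.5 × 7.5 = 146.25 sts.
Less 10 edge sts → 136.25 for the repeat.
Next multiple of 6: 138.
Add back 10 edge sts → 148.

Cast on 148 stitches.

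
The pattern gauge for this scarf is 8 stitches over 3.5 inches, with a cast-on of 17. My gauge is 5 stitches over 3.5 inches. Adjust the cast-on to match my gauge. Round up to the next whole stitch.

Scale factor = 5 / 8 = 0.625.
17 × 5 / 8 = 10.62 sts.
→ 11 sts.

Cast on 11 stitches.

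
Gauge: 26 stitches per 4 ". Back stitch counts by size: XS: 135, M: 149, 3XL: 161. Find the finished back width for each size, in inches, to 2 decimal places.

26/4 = 6.5 sts per in.
XS: 135 / 6.5 = 20.769 → 20.77 in.
M: 149 / 6.5 = 22.923 → 22.92 in.
3XL: 161 / 6.5 = 24.769 → 24.77 in.

XS 20.77 inches; M 22.92 inches; 3XL 24.77 inches.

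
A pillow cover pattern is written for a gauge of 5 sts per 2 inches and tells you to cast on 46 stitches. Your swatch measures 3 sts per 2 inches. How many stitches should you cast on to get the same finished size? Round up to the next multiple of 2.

28 stitches.

Scale factor = 3 / 5 = 0.600.
46 × 3 / 5 = 27.60 sts.
→ 28 sts.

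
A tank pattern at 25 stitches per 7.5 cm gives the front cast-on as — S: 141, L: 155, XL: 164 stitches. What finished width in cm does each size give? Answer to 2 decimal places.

25/7.5 = 3.333 sts per cm.
S: 141 / 3.333 = 42.300 → 42.30 cm.
L: 155 / 3.333 = 46.500 → 46.50 cm.
XL: 164 / 3.333 = 49.200 → 49.20 cm.

S 42.30 cm; L 46.50 cm; XL 49.20 cm.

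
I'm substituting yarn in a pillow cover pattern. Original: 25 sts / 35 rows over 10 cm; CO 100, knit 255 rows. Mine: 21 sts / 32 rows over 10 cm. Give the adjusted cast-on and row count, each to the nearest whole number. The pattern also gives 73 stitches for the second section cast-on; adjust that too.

Cast on 84 stitches; work 233 rows; second section cast-on 61 stitches.

Stitches: 100 × 21/25 = 84.00 → 84.
Rows: 255 × 32/35 = 233.14 → 233.
second section cast-on: 73 × 21/25 = 61.32 → 61.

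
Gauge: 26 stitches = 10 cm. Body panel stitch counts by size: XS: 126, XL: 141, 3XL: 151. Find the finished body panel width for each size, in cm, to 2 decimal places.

XS 48.46 cm; XL 54.23 cm; 3XL 58.08 cm.

26/10 = 2.6 sts per cm.
XS: 126 / 2.6 = 48.462 → 48.46 cm.
XL: 141 / 2.6 = 54.231 → 54.23 cm.
3XL: 151 / 2.6 = 58.077 → 58.08 cm.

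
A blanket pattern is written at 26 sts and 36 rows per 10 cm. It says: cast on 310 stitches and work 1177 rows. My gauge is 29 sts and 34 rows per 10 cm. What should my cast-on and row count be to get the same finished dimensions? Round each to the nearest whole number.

Cast on 346 stitches; work 1112 rows.

Stitches: 310 × 29/26 = 345.77 → 346.
Rows: 1177 × 34/36 = 1111.61 → 1112.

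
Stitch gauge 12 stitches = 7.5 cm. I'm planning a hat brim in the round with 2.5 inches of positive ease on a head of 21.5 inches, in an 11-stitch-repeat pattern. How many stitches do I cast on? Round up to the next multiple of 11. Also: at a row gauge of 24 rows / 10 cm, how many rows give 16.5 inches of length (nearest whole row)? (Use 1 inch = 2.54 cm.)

Cast on 99 stitches; work 101 rows.

Finished = 21.5 + 2.5 = 24 inches.
24 inches × 2.54 = 60.96 cm.
12/7.5 = 1.6 sts per cm; 60.96 × 1.6 = 97.54 sts.
Next multiple of 11 → 99.
16.5 inches = 41.91 cm; × 2.4 = 100.58 → 101 rows.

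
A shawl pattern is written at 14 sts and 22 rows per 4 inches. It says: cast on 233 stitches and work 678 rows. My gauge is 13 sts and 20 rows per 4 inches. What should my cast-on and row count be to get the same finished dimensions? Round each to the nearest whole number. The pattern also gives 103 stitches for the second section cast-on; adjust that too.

Stitches: 233 × 13/14 = 216.36 → 216.
Rows: 678 × 20/22 = 616.36 → 616.
second section cast-on: 103 × 13/14 = 95.64 → 96.

Cast on 216 stitches; work 616 rows; second section cast-on 96 stitches.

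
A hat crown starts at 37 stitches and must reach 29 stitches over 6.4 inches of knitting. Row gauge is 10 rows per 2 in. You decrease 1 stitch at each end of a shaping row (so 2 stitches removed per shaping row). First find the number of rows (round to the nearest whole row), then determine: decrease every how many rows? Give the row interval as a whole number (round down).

Decrease every 8th row.

Rows = 6.4 × 5 = 32.0 → 32 rows.
Stitches to remove: 8 → 4 shaping rows (at 2 st each).
32 / 4 = 8.00 → every 8 rows.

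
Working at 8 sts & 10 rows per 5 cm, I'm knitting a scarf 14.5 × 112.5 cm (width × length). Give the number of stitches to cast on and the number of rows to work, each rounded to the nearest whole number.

Cast on 23 stitches and work 225 rows.

Stitch gauge = 8/5 = 1.6 sts/cm; 14.5 × 1.6 = 23.20 → 23 sts.
Row gauge = 10/5 = 2 rows/cm; 112.5 × 2 = 225.00 → 225 rows.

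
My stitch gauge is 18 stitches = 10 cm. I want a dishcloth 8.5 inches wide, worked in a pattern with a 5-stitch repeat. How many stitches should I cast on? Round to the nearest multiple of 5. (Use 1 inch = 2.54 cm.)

8.5 in = 8.5 × 2.54 = 21.59 cm.
18 / 10 = 1.8 sts/cm.
21.59 × 1.8 = 38.86 sts.
→ 40.

Cast on 40 stitches.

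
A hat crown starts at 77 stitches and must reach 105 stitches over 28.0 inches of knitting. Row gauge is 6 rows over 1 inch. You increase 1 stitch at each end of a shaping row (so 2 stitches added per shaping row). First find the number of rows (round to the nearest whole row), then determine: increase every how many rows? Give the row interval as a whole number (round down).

Rows = 28.0 × 6 = 168.0 → 168 rows.
Stitches to add: 28 → 14 shaping rows (at 2 st each).
168 / 14 = 12.00 → every 12 rows.

Increase every 12th row.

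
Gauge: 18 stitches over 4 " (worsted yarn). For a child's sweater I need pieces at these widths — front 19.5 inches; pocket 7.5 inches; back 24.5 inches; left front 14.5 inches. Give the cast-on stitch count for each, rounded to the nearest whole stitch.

Rate = 18/4 = 4.5 sts per in.
front: 19.5 × 4.5 = 87.75 → 88.
pocket: 7.5 × 4.5 = 33.75 → 34.
back: 24.5 × 4.5 = 110.25 → 110.
left front: 14.5 × 4.5 = 65.25 → 65.

front 88; pocket 34; back 110; left front 65.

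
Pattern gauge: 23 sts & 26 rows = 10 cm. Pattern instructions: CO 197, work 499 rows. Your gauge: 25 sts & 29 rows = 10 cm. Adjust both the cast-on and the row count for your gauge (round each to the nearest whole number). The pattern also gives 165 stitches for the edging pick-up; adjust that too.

Stitches: 197 × 25/23 = 214.13 → 214.
Rows: 499 × 29/26 = 556.58 → 557.
edging pick-up: 165 × 25/23 = 179.35 → 179.

Cast on 214 stitches; work 557 rows; edging pick-up 179 stitches.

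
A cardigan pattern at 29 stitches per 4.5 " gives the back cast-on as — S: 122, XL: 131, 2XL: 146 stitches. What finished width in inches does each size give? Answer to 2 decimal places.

S 18.93 inches; XL 20.33 inches; 2XL 22.66 inches.

29/4.5 = 6.444 sts per in.
S: 122 / 6.444 = 18.931 → 18.93 in.
XL: 131 / 6.444 = 20.328 → 20.33 in.
2XL: 146 / 6.444 = 22.655 → 22.66 in.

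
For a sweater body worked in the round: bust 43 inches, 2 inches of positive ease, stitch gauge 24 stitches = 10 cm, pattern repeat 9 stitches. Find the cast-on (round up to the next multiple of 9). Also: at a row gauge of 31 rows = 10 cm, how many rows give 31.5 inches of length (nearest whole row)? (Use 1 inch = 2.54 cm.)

Finished = 43 + 2 = 45 inches.
45 inches × 2.54 = 114.30 cm.
24/10 = 2.4 sts per cm; 114.30 × 2.4 = 274.32 sts.
Next multiple of 9 → 279.
31.5 inches = 80.01 cm; × 3.1 = 248.03 → 248 rows.

Cast on 279 stitches; work 248 rows.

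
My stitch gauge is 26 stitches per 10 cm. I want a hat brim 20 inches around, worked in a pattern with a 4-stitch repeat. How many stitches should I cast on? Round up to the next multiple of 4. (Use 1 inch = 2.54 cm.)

CO 136 sts.

20 in = 20 × 2.54 = 50.80 cm.
26 / 10 = 2.6 sts/cm.
50.80 × 2.6 = 132.08 sts.
→ 136.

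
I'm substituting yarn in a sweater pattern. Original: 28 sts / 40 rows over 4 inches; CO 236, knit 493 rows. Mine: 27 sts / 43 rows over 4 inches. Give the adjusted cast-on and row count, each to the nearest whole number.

Cast on 228 stitches; work 530 rows.

Stitches: 236 × 27/28 = 227.57 → 228.
Rows: 493 × 43/40 = 529.98 → 530.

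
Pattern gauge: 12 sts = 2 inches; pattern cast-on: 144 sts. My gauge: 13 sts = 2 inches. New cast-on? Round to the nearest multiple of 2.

Scale factor = 13 / 12 = 1.083.
144 × 13 / 12 = 156.00 sts.

156 stitches.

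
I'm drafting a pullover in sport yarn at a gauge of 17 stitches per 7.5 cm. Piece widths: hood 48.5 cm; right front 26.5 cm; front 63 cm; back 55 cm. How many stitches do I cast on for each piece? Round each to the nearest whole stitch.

Rate = 17/7.5 = 2.267 sts per cm.
hood: 48.5 × 2.267 = 109.93 → 110.
right front: 26.5 × 2.267 = 60.07 → 60.
front: 63 × 2.267 = 142.80 → 143.
back: 55 × 2.267 = 124.67 → 125.

hood 110; right front 60; front 143; back 125.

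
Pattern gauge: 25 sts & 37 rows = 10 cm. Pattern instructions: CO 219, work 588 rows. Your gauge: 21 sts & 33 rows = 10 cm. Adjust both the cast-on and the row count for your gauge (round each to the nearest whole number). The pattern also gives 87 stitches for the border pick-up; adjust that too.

Stitches: 219 × 21/25 = 183.96 → 184.
Rows: 588 × 33/37 = 524.43 → 524.
border pick-up: 87 × 21/25 = 73.08 → 73.

Cast on 184 stitches; work 524 rows; border pick-up 73 stitches.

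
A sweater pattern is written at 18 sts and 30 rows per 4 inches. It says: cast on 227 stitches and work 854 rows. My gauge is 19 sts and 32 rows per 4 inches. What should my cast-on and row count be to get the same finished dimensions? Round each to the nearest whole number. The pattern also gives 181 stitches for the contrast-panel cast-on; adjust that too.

Cast on 240 stitches; work 911 rows; contrast-panel cast-on 191 stitches.

Stitches: 227 × 19/18 = 239.61 → 240.
Rows: 854 × 32/30 = 910.93 → 911.
contrast-panel cast-on: 181 × 19/18 = 191.06 → 191.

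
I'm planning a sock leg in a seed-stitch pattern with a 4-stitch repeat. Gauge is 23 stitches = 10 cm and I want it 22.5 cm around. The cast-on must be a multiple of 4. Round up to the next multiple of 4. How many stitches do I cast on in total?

23 / 10 = 2.3 sts per cm.
22.5 × 2.3 = 51.75 sts.
Next multiple of 4: 52.

52 stitches.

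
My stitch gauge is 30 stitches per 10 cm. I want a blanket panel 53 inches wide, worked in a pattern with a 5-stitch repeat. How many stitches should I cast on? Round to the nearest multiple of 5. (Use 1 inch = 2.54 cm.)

53 in = 53 × 2.54 = 134.62 cm.
30 / 10 = 3 sts/cm.
134.62 × 3 = 403.86 sts.
→ 405.

405 stitches.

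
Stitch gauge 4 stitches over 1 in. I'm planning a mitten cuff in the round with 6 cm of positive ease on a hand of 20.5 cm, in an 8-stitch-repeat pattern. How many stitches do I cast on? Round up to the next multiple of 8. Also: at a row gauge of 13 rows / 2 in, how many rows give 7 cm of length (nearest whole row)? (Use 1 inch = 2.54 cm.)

Cast on 48 stitches; work 18 rows.

Finished = 20.5 + 6 = 26.5 cm.
26.5 cm × 1/2.54 = 10.43 inches.
4/1 = 4 sts per in; 10.43 × 4 = 41.73 sts.
Next multiple of 8 → 48.
7 cm = 2.76 inches; × 6.5 = 17.91 → 18 rows.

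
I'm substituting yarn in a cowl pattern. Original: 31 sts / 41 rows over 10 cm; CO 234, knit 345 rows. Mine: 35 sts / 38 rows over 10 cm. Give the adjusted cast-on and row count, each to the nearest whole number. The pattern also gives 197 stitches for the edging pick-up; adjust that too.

Cast on 264 stitches; work 320 rows; edging pick-up 222 stitches.

Stitches: 234 × 35/31 = 264.19 → 264.
Rows: 345 × 38/41 = 319.76 → 320.
edging pick-up: 197 × 35/31 = 222.42 → 222.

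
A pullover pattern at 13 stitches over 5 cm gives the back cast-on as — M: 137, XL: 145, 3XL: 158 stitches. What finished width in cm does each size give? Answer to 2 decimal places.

13/5 = 2.6 sts per cm.
M: 137 / 2.6 = 52.692 → 52.69 cm.
XL: 145 / 2.6 = 55.769 → 55.77 cm.
3XL: 158 / 2.6 = 60.769 → 60.77 cm.

M 52.69 cm; XL 55.77 cm; 3XL 60.77 cm.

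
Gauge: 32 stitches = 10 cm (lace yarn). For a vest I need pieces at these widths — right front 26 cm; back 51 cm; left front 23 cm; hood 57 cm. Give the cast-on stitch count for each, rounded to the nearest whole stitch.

Rate = 32/10 = 3.2 sts per cm.
right front: 26 × 3.2 = 83.20 → 83.
back: 51 × 3.2 = 163.20 → 163.
left front: 23 × 3.2 = 73.60 → 74.
hood: 57 × 3.2 = 182.40 → 182.

right front 83; back 163; left front 74; hood 182.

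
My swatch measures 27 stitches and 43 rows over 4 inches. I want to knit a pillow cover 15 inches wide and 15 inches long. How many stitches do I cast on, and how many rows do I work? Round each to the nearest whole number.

Cast on 101 stitches and work 161 rows.

Stitch gauge = 27/4 = 6.75 sts/in; 15 × 6.75 = 101.25 → 101 sts.
Row gauge = 43/4 = 10.75 rows/in; 15 × 10.75 = 161.25 → 161 rows.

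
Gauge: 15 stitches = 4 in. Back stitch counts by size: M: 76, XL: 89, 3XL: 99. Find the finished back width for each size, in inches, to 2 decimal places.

15/4 = 3.75 sts per in.
M: 76 / 3.75 = 20.267 → 20.27 in.
XL: 89 / 3.75 = 23.733 → 23.73 in.
3XL: 99 / 3.75 = 26.400 → 26.40 in.

M 20.27 inches; XL 23.73 inches; 3XL 26.40 inches.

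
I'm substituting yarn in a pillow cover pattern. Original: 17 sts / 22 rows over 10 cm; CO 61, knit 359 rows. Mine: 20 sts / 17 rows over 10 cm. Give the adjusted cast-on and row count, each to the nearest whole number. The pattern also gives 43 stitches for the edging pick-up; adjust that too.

Cast on 72 stitches; work 277 rows; edging pick-up 51 stitches.

Stitches: 61 × 20/17 = 71.76 → 72.
Rows: 359 × 17/22 = 277.41 → 277.
edging pick-up: 43 × 20/17 = 50.59 → 51.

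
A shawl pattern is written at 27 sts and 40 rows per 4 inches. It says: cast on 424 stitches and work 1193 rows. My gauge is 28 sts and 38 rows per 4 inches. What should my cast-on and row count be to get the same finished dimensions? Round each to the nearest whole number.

Stitches: 424 × 28/27 = 439.70 → 440.
Rows: 1193 × 38/40 = 1133.35 → 1133.

Cast on 440 stitches; work 1133 rows.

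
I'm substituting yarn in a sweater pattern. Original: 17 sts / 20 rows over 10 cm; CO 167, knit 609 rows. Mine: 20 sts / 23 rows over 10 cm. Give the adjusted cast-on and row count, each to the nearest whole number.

Cast on 196 stitches; work 700 rows.

Stitches: 167 × 20/17 = 196.47 → 196.
Rows: 609 × 23/20 = 700.35 → 700.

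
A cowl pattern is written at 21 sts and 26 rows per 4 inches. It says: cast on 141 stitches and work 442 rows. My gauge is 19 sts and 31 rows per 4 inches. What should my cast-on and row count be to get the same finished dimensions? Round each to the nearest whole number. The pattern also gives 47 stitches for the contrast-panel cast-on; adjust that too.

Stitches: 141 × 19/21 = 127.57 → 128.
Rows: 442 × 31/26 = 527.00 → 527.
contrast-panel cast-on: 47 × 19/21 = 42.52 → 43.

Cast on 128 stitches; work 527 rows; contrast-panel cast-on 43 stitches.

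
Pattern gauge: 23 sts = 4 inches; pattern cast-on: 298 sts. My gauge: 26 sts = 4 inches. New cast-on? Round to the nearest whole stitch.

Scale factor = 26 / 23 = 1.130.
298 × 26 / 23 = 336.87 sts.
→ 337 sts.

Cast on 337 stitches.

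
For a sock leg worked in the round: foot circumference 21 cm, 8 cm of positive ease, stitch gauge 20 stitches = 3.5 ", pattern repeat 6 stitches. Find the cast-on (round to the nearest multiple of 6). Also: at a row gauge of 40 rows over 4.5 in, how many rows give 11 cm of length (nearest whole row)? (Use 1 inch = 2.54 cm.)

Cast on 66 stitches; work 38 rows.

Finished = 21 + 8 = 29 cm.
29 cm × 1/2.54 = 11.42 inches.
20/3.5 = 5.714 sts per in; 11.42 × 5.714 = 65.24 sts.
Nearest multiple of 6 → 66.
11 cm = 4.33 inches; × 8.889 = 38.50 → 38 rows.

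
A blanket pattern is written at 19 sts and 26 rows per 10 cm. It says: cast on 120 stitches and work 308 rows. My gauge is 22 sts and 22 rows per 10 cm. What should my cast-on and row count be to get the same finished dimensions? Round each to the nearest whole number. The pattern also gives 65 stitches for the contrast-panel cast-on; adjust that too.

Stitches: 120 × 22/19 = 138.95 → 139.
Rows: 308 × 22/26 = 260.62 → 261.
contrast-panel cast-on: 65 × 22/19 = 75.26 → 75.

Cast on 139 stitches; work 261 rows; contrast-panel cast-on 75 stitches.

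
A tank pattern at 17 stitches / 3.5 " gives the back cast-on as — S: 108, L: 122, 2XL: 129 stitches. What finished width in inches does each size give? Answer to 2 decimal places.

S 22.24 inches; L 25.12 inches; 2XL 26.56 inches.

17/3.5 = 4.857 sts per in.
S: 108 / 4.857 = 22.235 → 22.24 in.
L: 122 / 4.857 = 25.118 → 25.12 in.
2XL: 129 / 4.857 = 26.559 → 26.56 in.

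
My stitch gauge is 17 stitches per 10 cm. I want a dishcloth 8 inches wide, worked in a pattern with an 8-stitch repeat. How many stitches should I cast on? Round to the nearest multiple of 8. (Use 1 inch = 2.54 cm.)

Cast on 32 stitches.

8 in = 8 × 2.54 = 20.32 cm.
17 / 10 = 1.7 sts/cm.
20.32 × 1.7 = 34.54 sts.
→ 32.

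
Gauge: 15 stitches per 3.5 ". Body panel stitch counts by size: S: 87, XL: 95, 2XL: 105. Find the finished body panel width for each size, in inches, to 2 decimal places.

15/3.5 = 4.286 sts per in.
S: 87 / 4.286 = 20.300 → 20.30 in.
XL: 95 / 4.286 = 22.167 → 22.17 in.
2XL: 105 / 4.286 = 24.500 → 24.50 in.

S 20.30 inches; XL 22.17 inches; 2XL 24.50 inches.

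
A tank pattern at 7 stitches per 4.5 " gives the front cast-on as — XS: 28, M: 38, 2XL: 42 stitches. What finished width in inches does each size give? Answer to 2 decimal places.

XS 18.00 inches; M 24.43 inches; 2XL 27.00 inches.

7/4.5 = 1.556 sts per in.
XS: 28 / 1.556 = 18.000 → 18.00 in.
M: 38 / 1.556 = 24.429 → 24.43 in.
2XL: 42 / 1.556 = 27.000 → 27.00 in.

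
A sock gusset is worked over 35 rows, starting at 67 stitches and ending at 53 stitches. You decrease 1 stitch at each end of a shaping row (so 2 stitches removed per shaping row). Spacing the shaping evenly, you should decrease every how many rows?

Stitches to remove: |53 − 67| = 14.
Shaping rows needed: 14 / 2 = 7.
35 rows / 7 = every 5 rows.

Decrease every 5th row.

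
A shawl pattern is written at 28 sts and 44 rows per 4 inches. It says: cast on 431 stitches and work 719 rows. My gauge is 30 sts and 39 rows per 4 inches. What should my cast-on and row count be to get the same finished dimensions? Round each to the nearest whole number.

Cast on 462 stitches; work 637 rows.

Stitches: 431 × 30/28 = 461.79 → 462.
Rows: 719 × 39/44 = 637.30 → 637.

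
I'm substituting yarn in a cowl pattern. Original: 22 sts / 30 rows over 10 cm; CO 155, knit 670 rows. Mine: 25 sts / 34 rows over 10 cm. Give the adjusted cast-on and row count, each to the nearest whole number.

Cast on 176 stitches; work 759 rows.

Stitches: 155 × 25/22 = 176.14 → 176.
Rows: 670 × 34/30 = 759.33 → 759.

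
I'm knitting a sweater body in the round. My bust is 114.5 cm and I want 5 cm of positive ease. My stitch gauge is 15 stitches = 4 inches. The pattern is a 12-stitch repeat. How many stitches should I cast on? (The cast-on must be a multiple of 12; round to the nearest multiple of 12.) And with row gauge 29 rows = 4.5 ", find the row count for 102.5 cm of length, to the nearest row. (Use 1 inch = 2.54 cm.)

Cast on 180 stitches; work 260 rows.

Finished = 114.5 + 5 = 119.5 cm.
119.5 cm × 1/2.54 = 47.05 inches.
15/4 = 3.75 sts per in; 47.05 × 3.75 = 176.43 sts.
Nearest multiple of 12 → 180.
102.5 cm = 40.35 inches; × 6.444 = 260.06 → 260 rows.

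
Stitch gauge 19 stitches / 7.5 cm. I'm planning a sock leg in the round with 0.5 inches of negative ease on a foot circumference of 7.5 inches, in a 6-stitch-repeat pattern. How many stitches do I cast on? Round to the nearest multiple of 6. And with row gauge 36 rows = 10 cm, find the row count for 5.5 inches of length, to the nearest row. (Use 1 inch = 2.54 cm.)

Cast on 48 stitches; work 50 rows.

Finished = 7.5 − 0.5 = 7 inches.
7 inches × 2.54 = 17.78 cm.
19/7.5 = 2.533 sts per cm; 17.78 × 2.533 = 45.04 sts.
Nearest multiple of 6 → 48.
5.5 inches = 13.97 cm; × 3.6 = 50.29 → 50 rows.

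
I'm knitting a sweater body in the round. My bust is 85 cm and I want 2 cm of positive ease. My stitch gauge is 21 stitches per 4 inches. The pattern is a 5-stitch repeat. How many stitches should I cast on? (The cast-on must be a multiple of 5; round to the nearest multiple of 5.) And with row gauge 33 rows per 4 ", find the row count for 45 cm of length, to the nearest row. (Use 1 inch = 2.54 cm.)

Finished = 85 + 2 = 87 cm.
87 cm × 1/2.54 = 34.25 inches.
21/4 = 5.25 sts per in; 34.25 × 5.25 = 179.82 sts.
Nearest multiple of 5 → 180.
45 cm = 17.72 inches; × 8.25 = 146.16 → 146 rows.

Cast on 180 stitches; work 146 rows.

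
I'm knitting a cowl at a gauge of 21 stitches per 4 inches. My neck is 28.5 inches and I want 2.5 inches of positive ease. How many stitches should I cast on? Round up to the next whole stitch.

Finished = 28.5 + 2.5 = 31 in.
21 / 4 = 5.25 sts per inch.
31.00 × 5.25 = 162.75 sts.
→ 163 sts.

Cast on 163 stitches.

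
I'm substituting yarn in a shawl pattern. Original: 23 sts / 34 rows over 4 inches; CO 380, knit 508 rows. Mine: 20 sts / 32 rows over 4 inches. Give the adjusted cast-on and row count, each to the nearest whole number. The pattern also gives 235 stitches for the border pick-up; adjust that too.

Stitches: 380 × 20/23 = 330.43 → 330.
Rows: 508 × 32/34 = 478.12 → 478.
border pick-up: 235 × 20/23 = 204.35 → 204.

Cast on 330 stitches; work 478 rows; border pick-up 204 stitches.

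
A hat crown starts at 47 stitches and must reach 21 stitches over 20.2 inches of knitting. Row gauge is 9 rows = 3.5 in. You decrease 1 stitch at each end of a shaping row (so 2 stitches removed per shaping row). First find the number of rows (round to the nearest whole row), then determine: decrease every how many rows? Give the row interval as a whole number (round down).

Decrease every 4th row.

Rows = 20.2 × 2.571 = 51.9 → 52 rows.
Stitches to remove: 26 → 13 shaping rows (at 2 st each).
52 / 13 = 4.00 → every 4 rows.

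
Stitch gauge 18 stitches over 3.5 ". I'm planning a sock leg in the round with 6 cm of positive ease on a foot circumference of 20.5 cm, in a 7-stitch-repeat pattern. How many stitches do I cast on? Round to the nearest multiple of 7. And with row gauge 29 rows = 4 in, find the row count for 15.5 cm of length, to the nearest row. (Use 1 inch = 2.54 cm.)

Finished = 20.5 + 6 = 26.5 cm.
26.5 cm × 1/2.54 = 10.43 inches.
18/3.5 = 5.143 sts per in; 10.43 × 5.143 = 53.66 sts.
Nearest multiple of 7 → 56.
15.5 cm = 6.10 inches; × 7.25 = 44.24 → 44 rows.

Cast on 56 stitches; work 44 rows.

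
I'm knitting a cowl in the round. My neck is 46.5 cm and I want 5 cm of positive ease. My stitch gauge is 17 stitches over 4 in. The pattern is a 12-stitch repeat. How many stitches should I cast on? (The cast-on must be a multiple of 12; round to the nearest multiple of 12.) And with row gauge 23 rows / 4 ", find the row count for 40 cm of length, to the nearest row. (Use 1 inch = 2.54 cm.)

Cast on 84 stitches; work 91 rows.

Finished = 46.5 + 5 = 51.5 cm.
51.5 cm × 1/2.54 = 20.28 inches.
17/4 = 4.25 sts per in; 20.28 × 4.25 = 86.17 sts.
Nearest multiple of 12 → 84.
40 cm = 15.75 inches; × 5.75 = 90.55 → 91 rows.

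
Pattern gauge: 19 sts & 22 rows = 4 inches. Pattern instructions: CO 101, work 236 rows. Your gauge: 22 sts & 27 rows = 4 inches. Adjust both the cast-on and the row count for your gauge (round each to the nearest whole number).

Cast on 117 stitches; work 290 rows.

Stitches: 101 × 22/19 = 116.95 → 117.
Rows: 236 × 27/22 = 289.64 → 290.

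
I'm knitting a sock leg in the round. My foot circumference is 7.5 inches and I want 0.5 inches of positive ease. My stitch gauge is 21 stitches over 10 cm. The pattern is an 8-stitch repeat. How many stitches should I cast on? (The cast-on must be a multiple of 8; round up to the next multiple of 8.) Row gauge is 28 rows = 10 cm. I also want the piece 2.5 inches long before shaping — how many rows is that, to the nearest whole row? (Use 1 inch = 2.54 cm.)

Cast on 48 stitches; work 18 rows.

Finished = 7.5 + 0.5 = 8 inches.
8 inches × 2.54 = 20.32 cm.
21/10 = 2.1 sts per cm; 20.32 × 2.1 = 42.67 sts.
Next multiple of 8 → 48.
2.5 inches = 6.35 cm; × 2.8 = 17.78 → 18 rows.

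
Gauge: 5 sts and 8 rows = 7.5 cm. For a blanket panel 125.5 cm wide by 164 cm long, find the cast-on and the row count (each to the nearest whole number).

Stitch gauge = 5/7.5 = 0.667 sts/cm; 125.5 × 0.667 = 83.67 → 84 sts.
Row gauge = 8/7.5 = 1.067 rows/cm; 164 × 1.067 = 174.93 → 175 rows.

Cast on 84 stitches and work 175 rows.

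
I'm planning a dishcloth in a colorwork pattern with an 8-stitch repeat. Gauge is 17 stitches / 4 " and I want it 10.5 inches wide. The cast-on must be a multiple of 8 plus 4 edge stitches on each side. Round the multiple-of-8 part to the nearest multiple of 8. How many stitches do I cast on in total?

17 / 4 = 4.25 sts per inch.
10.5 × 4.25 = 44.62 sts.
Less 8 edge sts → 36.62 for the repeat.
Nearest multiple of 8: 40.
Add back 8 edge sts → 48.

Cast on 48 stitches.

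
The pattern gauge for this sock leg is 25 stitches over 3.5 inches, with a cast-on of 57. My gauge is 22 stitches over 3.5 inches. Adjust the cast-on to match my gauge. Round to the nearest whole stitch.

Scale factor = 22 / 25 = 0.880.
57 × 22 / 25 = 50.16 sts.
→ 50 sts.

CO 50 sts.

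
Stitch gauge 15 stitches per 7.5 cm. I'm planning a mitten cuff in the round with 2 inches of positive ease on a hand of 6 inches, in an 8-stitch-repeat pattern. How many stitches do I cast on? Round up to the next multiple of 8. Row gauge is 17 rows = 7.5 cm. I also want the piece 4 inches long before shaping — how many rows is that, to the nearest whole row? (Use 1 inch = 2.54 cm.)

Cast on 48 stitches; work 23 rows.

Finished = 6 + 2 = 8 inches.
8 inches × 2.54 = 20.32 cm.
15/7.5 = 2 sts per cm; 20.32 × 2 = 40.64 sts.
Next multiple of 8 → 48.
4 inches = 10.16 cm; × 2.267 = 23.03 → 23 rows.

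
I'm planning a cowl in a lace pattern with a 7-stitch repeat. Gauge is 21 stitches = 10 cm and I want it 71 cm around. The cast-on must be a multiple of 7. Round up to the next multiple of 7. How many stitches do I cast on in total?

21 / 10 = 2.1 sts per cm.
71 × 2.1 = 149.10 sts.
Next multiple of 7: 154.

154 stitches.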